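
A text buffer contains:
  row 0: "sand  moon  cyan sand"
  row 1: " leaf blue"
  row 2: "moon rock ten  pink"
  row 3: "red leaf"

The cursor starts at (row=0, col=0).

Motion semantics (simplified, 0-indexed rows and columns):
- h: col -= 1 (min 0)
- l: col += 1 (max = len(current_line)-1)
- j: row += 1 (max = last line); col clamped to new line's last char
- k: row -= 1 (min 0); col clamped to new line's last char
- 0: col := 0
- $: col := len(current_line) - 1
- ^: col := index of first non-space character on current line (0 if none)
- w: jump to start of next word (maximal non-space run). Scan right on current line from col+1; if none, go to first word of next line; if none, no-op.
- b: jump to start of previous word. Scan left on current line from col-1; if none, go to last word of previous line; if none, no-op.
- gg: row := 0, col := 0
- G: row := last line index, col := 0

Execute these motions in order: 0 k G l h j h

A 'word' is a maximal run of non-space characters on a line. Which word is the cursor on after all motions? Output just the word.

Answer: red

Derivation:
After 1 (0): row=0 col=0 char='s'
After 2 (k): row=0 col=0 char='s'
After 3 (G): row=3 col=0 char='r'
After 4 (l): row=3 col=1 char='e'
After 5 (h): row=3 col=0 char='r'
After 6 (j): row=3 col=0 char='r'
After 7 (h): row=3 col=0 char='r'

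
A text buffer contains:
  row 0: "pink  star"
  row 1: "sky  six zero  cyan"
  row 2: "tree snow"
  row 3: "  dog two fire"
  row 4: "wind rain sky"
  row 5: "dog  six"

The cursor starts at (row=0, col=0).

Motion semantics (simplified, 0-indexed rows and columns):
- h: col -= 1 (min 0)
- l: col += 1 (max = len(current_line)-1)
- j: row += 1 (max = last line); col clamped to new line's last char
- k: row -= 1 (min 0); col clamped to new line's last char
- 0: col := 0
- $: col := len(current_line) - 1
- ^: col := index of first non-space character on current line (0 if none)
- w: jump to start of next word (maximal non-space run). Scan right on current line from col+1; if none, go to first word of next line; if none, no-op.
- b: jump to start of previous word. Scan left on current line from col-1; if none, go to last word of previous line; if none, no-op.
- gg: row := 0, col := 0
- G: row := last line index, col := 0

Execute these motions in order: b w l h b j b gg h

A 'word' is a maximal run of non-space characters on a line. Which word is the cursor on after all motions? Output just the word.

After 1 (b): row=0 col=0 char='p'
After 2 (w): row=0 col=6 char='s'
After 3 (l): row=0 col=7 char='t'
After 4 (h): row=0 col=6 char='s'
After 5 (b): row=0 col=0 char='p'
After 6 (j): row=1 col=0 char='s'
After 7 (b): row=0 col=6 char='s'
After 8 (gg): row=0 col=0 char='p'
After 9 (h): row=0 col=0 char='p'

Answer: pink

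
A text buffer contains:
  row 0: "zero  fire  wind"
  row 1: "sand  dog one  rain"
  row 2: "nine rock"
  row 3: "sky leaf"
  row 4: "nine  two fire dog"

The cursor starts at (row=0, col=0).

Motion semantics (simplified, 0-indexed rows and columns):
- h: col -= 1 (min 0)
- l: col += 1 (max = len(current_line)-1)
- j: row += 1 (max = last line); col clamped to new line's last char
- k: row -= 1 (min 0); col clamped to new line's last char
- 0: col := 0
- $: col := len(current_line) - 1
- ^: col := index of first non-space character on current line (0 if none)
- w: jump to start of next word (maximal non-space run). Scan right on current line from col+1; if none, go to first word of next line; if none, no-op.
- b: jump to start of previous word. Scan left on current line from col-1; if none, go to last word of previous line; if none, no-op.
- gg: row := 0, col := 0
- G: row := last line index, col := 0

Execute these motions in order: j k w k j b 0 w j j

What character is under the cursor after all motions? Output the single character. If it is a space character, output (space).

Answer: a

Derivation:
After 1 (j): row=1 col=0 char='s'
After 2 (k): row=0 col=0 char='z'
After 3 (w): row=0 col=6 char='f'
After 4 (k): row=0 col=6 char='f'
After 5 (j): row=1 col=6 char='d'
After 6 (b): row=1 col=0 char='s'
After 7 (0): row=1 col=0 char='s'
After 8 (w): row=1 col=6 char='d'
After 9 (j): row=2 col=6 char='o'
After 10 (j): row=3 col=6 char='a'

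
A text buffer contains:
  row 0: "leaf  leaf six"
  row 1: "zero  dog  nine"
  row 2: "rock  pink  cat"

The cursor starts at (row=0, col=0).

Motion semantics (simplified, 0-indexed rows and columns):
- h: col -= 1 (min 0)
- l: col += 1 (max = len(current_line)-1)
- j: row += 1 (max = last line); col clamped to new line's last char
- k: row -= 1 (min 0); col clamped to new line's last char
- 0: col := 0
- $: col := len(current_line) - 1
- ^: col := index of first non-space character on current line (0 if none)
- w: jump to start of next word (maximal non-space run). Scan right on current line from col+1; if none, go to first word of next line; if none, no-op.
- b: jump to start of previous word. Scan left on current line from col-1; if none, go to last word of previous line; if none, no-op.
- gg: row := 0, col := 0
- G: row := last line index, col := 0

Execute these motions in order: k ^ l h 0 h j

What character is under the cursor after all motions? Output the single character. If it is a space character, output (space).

Answer: z

Derivation:
After 1 (k): row=0 col=0 char='l'
After 2 (^): row=0 col=0 char='l'
After 3 (l): row=0 col=1 char='e'
After 4 (h): row=0 col=0 char='l'
After 5 (0): row=0 col=0 char='l'
After 6 (h): row=0 col=0 char='l'
After 7 (j): row=1 col=0 char='z'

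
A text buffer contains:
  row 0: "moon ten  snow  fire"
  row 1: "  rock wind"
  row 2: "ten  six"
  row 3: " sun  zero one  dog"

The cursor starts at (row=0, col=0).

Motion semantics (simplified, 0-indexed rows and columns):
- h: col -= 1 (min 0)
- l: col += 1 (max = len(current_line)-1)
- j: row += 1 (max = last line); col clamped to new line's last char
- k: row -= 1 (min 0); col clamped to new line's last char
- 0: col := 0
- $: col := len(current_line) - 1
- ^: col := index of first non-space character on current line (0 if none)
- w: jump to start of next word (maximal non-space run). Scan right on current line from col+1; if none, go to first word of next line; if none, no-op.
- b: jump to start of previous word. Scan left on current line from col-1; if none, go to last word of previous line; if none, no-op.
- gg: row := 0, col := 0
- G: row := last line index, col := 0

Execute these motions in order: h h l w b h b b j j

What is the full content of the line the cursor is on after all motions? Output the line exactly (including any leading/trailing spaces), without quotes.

Answer: ten  six

Derivation:
After 1 (h): row=0 col=0 char='m'
After 2 (h): row=0 col=0 char='m'
After 3 (l): row=0 col=1 char='o'
After 4 (w): row=0 col=5 char='t'
After 5 (b): row=0 col=0 char='m'
After 6 (h): row=0 col=0 char='m'
After 7 (b): row=0 col=0 char='m'
After 8 (b): row=0 col=0 char='m'
After 9 (j): row=1 col=0 char='_'
After 10 (j): row=2 col=0 char='t'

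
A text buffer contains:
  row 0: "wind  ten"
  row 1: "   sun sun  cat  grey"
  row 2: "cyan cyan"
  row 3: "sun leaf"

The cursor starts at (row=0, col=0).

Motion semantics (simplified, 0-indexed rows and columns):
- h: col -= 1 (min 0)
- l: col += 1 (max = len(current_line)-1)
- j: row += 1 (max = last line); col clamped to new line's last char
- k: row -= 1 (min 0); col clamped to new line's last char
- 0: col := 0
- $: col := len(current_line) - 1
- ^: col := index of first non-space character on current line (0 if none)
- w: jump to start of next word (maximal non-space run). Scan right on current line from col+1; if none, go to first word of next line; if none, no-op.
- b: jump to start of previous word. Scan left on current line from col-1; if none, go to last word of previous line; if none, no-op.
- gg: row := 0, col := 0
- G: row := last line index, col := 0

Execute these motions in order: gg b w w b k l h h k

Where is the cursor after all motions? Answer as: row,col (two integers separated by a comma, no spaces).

Answer: 0,5

Derivation:
After 1 (gg): row=0 col=0 char='w'
After 2 (b): row=0 col=0 char='w'
After 3 (w): row=0 col=6 char='t'
After 4 (w): row=1 col=3 char='s'
After 5 (b): row=0 col=6 char='t'
After 6 (k): row=0 col=6 char='t'
After 7 (l): row=0 col=7 char='e'
After 8 (h): row=0 col=6 char='t'
After 9 (h): row=0 col=5 char='_'
After 10 (k): row=0 col=5 char='_'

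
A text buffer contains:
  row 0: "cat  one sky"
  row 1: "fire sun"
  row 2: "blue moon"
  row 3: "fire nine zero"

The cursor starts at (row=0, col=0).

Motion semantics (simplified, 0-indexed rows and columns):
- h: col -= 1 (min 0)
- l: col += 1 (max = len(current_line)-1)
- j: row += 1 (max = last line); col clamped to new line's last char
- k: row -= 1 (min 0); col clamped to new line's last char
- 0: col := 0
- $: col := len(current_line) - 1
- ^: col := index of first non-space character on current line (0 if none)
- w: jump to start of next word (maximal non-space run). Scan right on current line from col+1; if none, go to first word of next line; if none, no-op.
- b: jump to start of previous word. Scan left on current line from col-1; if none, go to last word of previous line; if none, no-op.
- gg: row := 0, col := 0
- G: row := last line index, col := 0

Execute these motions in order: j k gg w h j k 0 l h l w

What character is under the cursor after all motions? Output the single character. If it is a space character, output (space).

Answer: o

Derivation:
After 1 (j): row=1 col=0 char='f'
After 2 (k): row=0 col=0 char='c'
After 3 (gg): row=0 col=0 char='c'
After 4 (w): row=0 col=5 char='o'
After 5 (h): row=0 col=4 char='_'
After 6 (j): row=1 col=4 char='_'
After 7 (k): row=0 col=4 char='_'
After 8 (0): row=0 col=0 char='c'
After 9 (l): row=0 col=1 char='a'
After 10 (h): row=0 col=0 char='c'
After 11 (l): row=0 col=1 char='a'
After 12 (w): row=0 col=5 char='o'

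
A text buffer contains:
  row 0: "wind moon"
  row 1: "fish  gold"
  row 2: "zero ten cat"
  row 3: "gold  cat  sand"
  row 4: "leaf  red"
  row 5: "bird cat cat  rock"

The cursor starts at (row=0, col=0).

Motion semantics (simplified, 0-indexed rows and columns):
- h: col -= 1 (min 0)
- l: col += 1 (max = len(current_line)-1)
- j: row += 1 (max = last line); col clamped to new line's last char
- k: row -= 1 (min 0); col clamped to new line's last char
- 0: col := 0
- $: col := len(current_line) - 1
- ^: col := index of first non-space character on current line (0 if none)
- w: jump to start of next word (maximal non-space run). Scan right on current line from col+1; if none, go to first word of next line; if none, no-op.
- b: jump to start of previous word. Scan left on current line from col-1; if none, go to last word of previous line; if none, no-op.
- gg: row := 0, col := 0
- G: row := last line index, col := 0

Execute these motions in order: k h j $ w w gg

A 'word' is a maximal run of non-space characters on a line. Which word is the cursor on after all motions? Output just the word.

After 1 (k): row=0 col=0 char='w'
After 2 (h): row=0 col=0 char='w'
After 3 (j): row=1 col=0 char='f'
After 4 ($): row=1 col=9 char='d'
After 5 (w): row=2 col=0 char='z'
After 6 (w): row=2 col=5 char='t'
After 7 (gg): row=0 col=0 char='w'

Answer: wind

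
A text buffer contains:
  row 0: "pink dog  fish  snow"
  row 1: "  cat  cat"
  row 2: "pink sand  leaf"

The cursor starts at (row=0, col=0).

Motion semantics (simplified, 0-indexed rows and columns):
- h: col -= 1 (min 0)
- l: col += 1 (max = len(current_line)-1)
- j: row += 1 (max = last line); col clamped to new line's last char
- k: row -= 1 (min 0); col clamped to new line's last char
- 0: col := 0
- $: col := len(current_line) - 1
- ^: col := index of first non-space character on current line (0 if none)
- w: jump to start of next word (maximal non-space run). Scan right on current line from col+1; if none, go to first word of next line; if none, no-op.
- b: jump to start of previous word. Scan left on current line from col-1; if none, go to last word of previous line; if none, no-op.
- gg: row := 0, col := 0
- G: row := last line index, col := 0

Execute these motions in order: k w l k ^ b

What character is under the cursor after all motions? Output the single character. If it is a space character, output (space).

After 1 (k): row=0 col=0 char='p'
After 2 (w): row=0 col=5 char='d'
After 3 (l): row=0 col=6 char='o'
After 4 (k): row=0 col=6 char='o'
After 5 (^): row=0 col=0 char='p'
After 6 (b): row=0 col=0 char='p'

Answer: p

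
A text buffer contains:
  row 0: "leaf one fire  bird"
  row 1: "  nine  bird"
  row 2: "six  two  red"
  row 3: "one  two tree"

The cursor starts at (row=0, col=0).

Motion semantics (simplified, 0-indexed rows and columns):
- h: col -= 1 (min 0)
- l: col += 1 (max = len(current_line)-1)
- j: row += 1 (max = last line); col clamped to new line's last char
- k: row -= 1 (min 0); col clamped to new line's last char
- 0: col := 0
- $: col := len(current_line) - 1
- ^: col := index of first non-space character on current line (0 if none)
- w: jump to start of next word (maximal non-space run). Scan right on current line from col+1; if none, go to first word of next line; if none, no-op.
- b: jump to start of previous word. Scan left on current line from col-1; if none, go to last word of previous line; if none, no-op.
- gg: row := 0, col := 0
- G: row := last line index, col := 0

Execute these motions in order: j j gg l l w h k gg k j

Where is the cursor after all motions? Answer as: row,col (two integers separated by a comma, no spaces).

After 1 (j): row=1 col=0 char='_'
After 2 (j): row=2 col=0 char='s'
After 3 (gg): row=0 col=0 char='l'
After 4 (l): row=0 col=1 char='e'
After 5 (l): row=0 col=2 char='a'
After 6 (w): row=0 col=5 char='o'
After 7 (h): row=0 col=4 char='_'
After 8 (k): row=0 col=4 char='_'
After 9 (gg): row=0 col=0 char='l'
After 10 (k): row=0 col=0 char='l'
After 11 (j): row=1 col=0 char='_'

Answer: 1,0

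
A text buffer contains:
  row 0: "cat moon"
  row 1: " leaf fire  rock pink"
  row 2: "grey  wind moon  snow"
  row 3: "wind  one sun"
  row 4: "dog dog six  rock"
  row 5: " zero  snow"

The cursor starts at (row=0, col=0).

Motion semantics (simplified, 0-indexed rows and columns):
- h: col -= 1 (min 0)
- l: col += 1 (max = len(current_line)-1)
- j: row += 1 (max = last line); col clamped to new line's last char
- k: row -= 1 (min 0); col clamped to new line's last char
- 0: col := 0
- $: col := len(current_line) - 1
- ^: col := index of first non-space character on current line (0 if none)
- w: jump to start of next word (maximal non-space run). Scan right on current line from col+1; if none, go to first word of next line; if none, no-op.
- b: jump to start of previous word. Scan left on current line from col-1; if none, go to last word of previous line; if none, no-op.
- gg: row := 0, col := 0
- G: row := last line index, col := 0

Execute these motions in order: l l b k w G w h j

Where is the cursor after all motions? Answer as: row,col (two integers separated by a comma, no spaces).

After 1 (l): row=0 col=1 char='a'
After 2 (l): row=0 col=2 char='t'
After 3 (b): row=0 col=0 char='c'
After 4 (k): row=0 col=0 char='c'
After 5 (w): row=0 col=4 char='m'
After 6 (G): row=5 col=0 char='_'
After 7 (w): row=5 col=1 char='z'
After 8 (h): row=5 col=0 char='_'
After 9 (j): row=5 col=0 char='_'

Answer: 5,0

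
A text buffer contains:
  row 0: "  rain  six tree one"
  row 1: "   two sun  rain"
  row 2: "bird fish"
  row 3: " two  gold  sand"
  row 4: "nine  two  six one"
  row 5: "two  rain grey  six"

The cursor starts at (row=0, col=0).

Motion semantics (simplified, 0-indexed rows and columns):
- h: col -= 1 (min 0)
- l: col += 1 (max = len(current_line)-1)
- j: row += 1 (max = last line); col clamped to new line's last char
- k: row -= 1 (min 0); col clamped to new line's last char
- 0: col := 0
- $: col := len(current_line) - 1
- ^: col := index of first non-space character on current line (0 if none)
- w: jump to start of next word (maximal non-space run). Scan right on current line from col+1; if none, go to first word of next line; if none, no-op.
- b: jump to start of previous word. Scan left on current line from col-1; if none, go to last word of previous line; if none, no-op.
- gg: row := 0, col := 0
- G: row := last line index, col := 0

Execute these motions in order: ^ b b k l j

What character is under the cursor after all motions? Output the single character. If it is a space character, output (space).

Answer: t

Derivation:
After 1 (^): row=0 col=2 char='r'
After 2 (b): row=0 col=2 char='r'
After 3 (b): row=0 col=2 char='r'
After 4 (k): row=0 col=2 char='r'
After 5 (l): row=0 col=3 char='a'
After 6 (j): row=1 col=3 char='t'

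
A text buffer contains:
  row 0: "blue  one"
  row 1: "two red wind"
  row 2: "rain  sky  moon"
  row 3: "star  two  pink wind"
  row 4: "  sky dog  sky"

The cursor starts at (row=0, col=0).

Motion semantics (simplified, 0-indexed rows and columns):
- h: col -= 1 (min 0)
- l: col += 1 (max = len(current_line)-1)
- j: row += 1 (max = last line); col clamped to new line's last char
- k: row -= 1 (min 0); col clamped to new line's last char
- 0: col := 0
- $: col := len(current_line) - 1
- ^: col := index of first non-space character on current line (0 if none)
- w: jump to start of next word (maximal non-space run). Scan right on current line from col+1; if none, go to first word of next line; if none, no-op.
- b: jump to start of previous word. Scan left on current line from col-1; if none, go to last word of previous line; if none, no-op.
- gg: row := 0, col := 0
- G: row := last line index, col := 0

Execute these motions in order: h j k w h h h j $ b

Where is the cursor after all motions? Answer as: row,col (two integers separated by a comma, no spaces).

Answer: 1,8

Derivation:
After 1 (h): row=0 col=0 char='b'
After 2 (j): row=1 col=0 char='t'
After 3 (k): row=0 col=0 char='b'
After 4 (w): row=0 col=6 char='o'
After 5 (h): row=0 col=5 char='_'
After 6 (h): row=0 col=4 char='_'
After 7 (h): row=0 col=3 char='e'
After 8 (j): row=1 col=3 char='_'
After 9 ($): row=1 col=11 char='d'
After 10 (b): row=1 col=8 char='w'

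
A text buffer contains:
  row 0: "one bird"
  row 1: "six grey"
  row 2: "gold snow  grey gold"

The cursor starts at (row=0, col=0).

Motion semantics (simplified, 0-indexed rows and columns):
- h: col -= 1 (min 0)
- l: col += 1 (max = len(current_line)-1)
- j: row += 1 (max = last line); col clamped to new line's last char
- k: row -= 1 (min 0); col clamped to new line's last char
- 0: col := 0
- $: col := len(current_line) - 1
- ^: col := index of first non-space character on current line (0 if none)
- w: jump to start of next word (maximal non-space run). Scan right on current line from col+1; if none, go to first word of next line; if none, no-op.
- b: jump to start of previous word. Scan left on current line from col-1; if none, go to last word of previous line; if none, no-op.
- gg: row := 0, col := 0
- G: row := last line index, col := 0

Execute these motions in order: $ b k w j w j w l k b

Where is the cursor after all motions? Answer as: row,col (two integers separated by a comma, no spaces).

After 1 ($): row=0 col=7 char='d'
After 2 (b): row=0 col=4 char='b'
After 3 (k): row=0 col=4 char='b'
After 4 (w): row=1 col=0 char='s'
After 5 (j): row=2 col=0 char='g'
After 6 (w): row=2 col=5 char='s'
After 7 (j): row=2 col=5 char='s'
After 8 (w): row=2 col=11 char='g'
After 9 (l): row=2 col=12 char='r'
After 10 (k): row=1 col=7 char='y'
After 11 (b): row=1 col=4 char='g'

Answer: 1,4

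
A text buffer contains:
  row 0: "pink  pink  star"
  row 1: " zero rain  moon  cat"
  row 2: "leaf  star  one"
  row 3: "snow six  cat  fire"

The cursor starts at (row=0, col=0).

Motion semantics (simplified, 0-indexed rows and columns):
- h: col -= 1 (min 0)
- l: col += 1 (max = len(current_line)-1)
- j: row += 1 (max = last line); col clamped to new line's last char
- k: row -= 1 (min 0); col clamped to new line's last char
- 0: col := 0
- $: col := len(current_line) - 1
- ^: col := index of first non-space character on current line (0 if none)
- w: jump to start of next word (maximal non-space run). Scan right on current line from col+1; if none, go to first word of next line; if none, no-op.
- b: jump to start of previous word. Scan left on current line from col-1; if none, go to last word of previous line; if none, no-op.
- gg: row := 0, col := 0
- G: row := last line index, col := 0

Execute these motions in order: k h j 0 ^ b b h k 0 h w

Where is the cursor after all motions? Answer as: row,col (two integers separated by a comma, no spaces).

After 1 (k): row=0 col=0 char='p'
After 2 (h): row=0 col=0 char='p'
After 3 (j): row=1 col=0 char='_'
After 4 (0): row=1 col=0 char='_'
After 5 (^): row=1 col=1 char='z'
After 6 (b): row=0 col=12 char='s'
After 7 (b): row=0 col=6 char='p'
After 8 (h): row=0 col=5 char='_'
After 9 (k): row=0 col=5 char='_'
After 10 (0): row=0 col=0 char='p'
After 11 (h): row=0 col=0 char='p'
After 12 (w): row=0 col=6 char='p'

Answer: 0,6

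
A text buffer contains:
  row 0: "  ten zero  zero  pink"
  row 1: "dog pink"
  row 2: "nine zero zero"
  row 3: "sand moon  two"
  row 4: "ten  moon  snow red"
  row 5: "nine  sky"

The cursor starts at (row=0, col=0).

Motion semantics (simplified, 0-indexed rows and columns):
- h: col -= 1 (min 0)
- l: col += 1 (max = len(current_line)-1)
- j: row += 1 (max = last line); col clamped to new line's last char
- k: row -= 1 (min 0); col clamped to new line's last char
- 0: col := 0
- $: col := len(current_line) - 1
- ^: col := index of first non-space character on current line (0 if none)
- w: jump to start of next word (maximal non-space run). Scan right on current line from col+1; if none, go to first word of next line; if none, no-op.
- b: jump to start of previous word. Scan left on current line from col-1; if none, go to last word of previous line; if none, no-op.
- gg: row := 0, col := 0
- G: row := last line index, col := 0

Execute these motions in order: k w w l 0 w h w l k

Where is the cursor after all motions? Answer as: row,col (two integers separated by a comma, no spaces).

After 1 (k): row=0 col=0 char='_'
After 2 (w): row=0 col=2 char='t'
After 3 (w): row=0 col=6 char='z'
After 4 (l): row=0 col=7 char='e'
After 5 (0): row=0 col=0 char='_'
After 6 (w): row=0 col=2 char='t'
After 7 (h): row=0 col=1 char='_'
After 8 (w): row=0 col=2 char='t'
After 9 (l): row=0 col=3 char='e'
After 10 (k): row=0 col=3 char='e'

Answer: 0,3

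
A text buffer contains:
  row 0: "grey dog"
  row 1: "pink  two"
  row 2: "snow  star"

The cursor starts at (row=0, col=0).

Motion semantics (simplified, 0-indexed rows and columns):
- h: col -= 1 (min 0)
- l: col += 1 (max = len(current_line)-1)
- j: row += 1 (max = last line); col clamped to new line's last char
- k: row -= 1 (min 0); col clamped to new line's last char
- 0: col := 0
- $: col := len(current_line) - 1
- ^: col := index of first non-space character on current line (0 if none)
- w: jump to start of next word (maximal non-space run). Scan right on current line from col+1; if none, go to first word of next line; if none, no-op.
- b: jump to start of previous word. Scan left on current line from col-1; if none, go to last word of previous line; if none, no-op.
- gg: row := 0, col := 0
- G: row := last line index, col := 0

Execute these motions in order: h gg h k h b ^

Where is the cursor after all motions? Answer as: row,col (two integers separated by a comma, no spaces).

Answer: 0,0

Derivation:
After 1 (h): row=0 col=0 char='g'
After 2 (gg): row=0 col=0 char='g'
After 3 (h): row=0 col=0 char='g'
After 4 (k): row=0 col=0 char='g'
After 5 (h): row=0 col=0 char='g'
After 6 (b): row=0 col=0 char='g'
After 7 (^): row=0 col=0 char='g'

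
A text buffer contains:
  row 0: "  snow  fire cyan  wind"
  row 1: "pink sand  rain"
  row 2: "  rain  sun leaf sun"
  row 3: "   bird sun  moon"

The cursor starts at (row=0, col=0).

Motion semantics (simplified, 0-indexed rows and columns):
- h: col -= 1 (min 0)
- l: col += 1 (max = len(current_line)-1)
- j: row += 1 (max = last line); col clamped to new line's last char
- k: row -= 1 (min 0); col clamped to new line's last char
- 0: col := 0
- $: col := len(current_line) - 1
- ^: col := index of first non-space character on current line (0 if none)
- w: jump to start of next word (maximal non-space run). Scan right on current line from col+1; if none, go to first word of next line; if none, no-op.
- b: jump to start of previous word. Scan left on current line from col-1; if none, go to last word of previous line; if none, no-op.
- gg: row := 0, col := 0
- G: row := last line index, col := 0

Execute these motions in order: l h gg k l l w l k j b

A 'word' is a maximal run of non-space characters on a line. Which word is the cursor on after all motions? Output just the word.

After 1 (l): row=0 col=1 char='_'
After 2 (h): row=0 col=0 char='_'
After 3 (gg): row=0 col=0 char='_'
After 4 (k): row=0 col=0 char='_'
After 5 (l): row=0 col=1 char='_'
After 6 (l): row=0 col=2 char='s'
After 7 (w): row=0 col=8 char='f'
After 8 (l): row=0 col=9 char='i'
After 9 (k): row=0 col=9 char='i'
After 10 (j): row=1 col=9 char='_'
After 11 (b): row=1 col=5 char='s'

Answer: sand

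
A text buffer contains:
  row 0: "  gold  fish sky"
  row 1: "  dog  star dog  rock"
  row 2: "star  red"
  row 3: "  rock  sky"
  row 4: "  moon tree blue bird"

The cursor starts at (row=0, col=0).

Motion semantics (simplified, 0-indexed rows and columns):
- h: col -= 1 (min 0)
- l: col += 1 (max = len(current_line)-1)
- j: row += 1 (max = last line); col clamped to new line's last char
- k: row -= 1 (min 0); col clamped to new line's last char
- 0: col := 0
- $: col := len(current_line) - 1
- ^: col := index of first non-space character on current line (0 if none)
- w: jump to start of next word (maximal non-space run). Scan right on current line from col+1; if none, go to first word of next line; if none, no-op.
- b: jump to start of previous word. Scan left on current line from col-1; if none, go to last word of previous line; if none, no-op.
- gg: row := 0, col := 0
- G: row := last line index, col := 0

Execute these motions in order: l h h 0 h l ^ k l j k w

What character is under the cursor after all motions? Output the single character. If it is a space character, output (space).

After 1 (l): row=0 col=1 char='_'
After 2 (h): row=0 col=0 char='_'
After 3 (h): row=0 col=0 char='_'
After 4 (0): row=0 col=0 char='_'
After 5 (h): row=0 col=0 char='_'
After 6 (l): row=0 col=1 char='_'
After 7 (^): row=0 col=2 char='g'
After 8 (k): row=0 col=2 char='g'
After 9 (l): row=0 col=3 char='o'
After 10 (j): row=1 col=3 char='o'
After 11 (k): row=0 col=3 char='o'
After 12 (w): row=0 col=8 char='f'

Answer: f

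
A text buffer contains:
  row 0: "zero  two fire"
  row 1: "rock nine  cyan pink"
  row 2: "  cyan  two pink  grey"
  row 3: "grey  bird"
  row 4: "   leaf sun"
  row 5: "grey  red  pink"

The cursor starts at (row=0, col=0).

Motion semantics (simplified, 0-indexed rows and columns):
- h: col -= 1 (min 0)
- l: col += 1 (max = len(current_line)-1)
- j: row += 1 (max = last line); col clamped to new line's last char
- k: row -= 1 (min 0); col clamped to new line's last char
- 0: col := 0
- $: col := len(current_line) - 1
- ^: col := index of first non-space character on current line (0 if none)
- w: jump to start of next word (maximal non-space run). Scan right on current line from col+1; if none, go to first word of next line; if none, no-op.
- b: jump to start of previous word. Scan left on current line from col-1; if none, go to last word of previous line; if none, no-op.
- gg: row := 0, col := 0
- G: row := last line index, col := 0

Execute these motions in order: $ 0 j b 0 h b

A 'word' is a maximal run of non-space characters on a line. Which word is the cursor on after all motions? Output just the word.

After 1 ($): row=0 col=13 char='e'
After 2 (0): row=0 col=0 char='z'
After 3 (j): row=1 col=0 char='r'
After 4 (b): row=0 col=10 char='f'
After 5 (0): row=0 col=0 char='z'
After 6 (h): row=0 col=0 char='z'
After 7 (b): row=0 col=0 char='z'

Answer: zero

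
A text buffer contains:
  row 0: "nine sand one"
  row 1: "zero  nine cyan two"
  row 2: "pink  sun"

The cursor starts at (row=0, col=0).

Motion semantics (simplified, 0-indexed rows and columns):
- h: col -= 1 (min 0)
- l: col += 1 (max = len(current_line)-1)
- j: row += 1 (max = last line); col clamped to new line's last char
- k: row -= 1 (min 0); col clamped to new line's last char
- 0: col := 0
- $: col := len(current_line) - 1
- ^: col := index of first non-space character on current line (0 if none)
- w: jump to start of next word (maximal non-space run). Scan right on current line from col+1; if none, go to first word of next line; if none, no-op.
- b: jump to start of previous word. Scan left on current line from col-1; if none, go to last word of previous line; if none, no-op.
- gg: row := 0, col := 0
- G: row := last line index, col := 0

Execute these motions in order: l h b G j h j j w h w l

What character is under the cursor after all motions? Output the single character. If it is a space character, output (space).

Answer: u

Derivation:
After 1 (l): row=0 col=1 char='i'
After 2 (h): row=0 col=0 char='n'
After 3 (b): row=0 col=0 char='n'
After 4 (G): row=2 col=0 char='p'
After 5 (j): row=2 col=0 char='p'
After 6 (h): row=2 col=0 char='p'
After 7 (j): row=2 col=0 char='p'
After 8 (j): row=2 col=0 char='p'
After 9 (w): row=2 col=6 char='s'
After 10 (h): row=2 col=5 char='_'
After 11 (w): row=2 col=6 char='s'
After 12 (l): row=2 col=7 char='u'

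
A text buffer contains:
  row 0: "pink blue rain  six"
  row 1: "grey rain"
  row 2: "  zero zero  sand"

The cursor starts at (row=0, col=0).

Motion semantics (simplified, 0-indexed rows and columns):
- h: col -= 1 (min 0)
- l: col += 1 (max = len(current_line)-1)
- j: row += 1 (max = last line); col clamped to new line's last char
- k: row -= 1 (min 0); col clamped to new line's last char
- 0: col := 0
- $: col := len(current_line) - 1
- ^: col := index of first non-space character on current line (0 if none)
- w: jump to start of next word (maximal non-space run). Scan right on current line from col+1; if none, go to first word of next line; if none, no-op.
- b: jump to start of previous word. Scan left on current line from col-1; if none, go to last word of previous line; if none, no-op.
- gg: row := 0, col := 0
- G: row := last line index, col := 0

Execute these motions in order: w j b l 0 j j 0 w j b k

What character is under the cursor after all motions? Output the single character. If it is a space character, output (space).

After 1 (w): row=0 col=5 char='b'
After 2 (j): row=1 col=5 char='r'
After 3 (b): row=1 col=0 char='g'
After 4 (l): row=1 col=1 char='r'
After 5 (0): row=1 col=0 char='g'
After 6 (j): row=2 col=0 char='_'
After 7 (j): row=2 col=0 char='_'
After 8 (0): row=2 col=0 char='_'
After 9 (w): row=2 col=2 char='z'
After 10 (j): row=2 col=2 char='z'
After 11 (b): row=1 col=5 char='r'
After 12 (k): row=0 col=5 char='b'

Answer: b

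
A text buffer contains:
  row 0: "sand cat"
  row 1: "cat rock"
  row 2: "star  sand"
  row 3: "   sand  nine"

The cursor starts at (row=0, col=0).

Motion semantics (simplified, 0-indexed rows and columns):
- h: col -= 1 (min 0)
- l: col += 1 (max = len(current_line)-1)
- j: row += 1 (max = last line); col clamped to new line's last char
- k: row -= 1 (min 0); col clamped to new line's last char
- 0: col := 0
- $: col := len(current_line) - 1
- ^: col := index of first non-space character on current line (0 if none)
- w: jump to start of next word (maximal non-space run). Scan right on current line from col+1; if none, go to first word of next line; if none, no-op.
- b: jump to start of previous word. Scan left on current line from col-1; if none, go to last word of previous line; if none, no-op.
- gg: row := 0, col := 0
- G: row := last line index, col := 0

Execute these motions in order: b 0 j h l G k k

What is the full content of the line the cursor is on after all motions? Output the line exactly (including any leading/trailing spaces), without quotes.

Answer: cat rock

Derivation:
After 1 (b): row=0 col=0 char='s'
After 2 (0): row=0 col=0 char='s'
After 3 (j): row=1 col=0 char='c'
After 4 (h): row=1 col=0 char='c'
After 5 (l): row=1 col=1 char='a'
After 6 (G): row=3 col=0 char='_'
After 7 (k): row=2 col=0 char='s'
After 8 (k): row=1 col=0 char='c'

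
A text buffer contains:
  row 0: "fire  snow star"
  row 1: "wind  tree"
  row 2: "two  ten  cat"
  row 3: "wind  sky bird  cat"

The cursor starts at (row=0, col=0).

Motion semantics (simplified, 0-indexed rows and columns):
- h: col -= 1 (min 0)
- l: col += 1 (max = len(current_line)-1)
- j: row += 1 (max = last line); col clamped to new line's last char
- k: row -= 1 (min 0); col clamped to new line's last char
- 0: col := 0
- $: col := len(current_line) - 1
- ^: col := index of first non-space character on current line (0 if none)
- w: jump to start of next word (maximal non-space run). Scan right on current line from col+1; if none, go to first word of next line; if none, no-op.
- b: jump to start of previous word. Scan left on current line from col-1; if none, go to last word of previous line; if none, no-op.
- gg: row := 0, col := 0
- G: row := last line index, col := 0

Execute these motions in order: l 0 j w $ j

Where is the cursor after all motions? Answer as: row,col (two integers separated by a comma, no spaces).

After 1 (l): row=0 col=1 char='i'
After 2 (0): row=0 col=0 char='f'
After 3 (j): row=1 col=0 char='w'
After 4 (w): row=1 col=6 char='t'
After 5 ($): row=1 col=9 char='e'
After 6 (j): row=2 col=9 char='_'

Answer: 2,9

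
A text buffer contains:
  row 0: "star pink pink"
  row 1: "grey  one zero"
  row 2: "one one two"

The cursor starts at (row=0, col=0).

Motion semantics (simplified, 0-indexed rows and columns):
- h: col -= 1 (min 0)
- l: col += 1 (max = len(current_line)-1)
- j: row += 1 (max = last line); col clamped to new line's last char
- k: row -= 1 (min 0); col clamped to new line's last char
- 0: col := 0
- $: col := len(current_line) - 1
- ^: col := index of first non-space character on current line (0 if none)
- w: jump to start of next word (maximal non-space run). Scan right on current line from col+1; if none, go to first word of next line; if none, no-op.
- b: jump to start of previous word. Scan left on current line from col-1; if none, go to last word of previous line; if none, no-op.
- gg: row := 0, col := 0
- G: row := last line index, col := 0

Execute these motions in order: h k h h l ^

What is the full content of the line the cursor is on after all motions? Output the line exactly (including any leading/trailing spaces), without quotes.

After 1 (h): row=0 col=0 char='s'
After 2 (k): row=0 col=0 char='s'
After 3 (h): row=0 col=0 char='s'
After 4 (h): row=0 col=0 char='s'
After 5 (l): row=0 col=1 char='t'
After 6 (^): row=0 col=0 char='s'

Answer: star pink pink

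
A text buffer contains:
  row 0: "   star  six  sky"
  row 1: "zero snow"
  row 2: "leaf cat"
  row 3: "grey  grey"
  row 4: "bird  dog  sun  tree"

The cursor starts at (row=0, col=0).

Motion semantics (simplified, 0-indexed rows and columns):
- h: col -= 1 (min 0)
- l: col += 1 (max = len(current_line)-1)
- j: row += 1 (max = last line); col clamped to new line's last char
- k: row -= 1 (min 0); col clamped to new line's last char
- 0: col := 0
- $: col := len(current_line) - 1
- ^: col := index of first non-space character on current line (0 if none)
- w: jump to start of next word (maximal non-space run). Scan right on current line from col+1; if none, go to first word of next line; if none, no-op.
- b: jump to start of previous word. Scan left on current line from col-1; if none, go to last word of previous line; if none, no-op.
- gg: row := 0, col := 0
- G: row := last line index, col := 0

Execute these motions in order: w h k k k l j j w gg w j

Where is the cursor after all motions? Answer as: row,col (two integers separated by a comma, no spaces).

After 1 (w): row=0 col=3 char='s'
After 2 (h): row=0 col=2 char='_'
After 3 (k): row=0 col=2 char='_'
After 4 (k): row=0 col=2 char='_'
After 5 (k): row=0 col=2 char='_'
After 6 (l): row=0 col=3 char='s'
After 7 (j): row=1 col=3 char='o'
After 8 (j): row=2 col=3 char='f'
After 9 (w): row=2 col=5 char='c'
After 10 (gg): row=0 col=0 char='_'
After 11 (w): row=0 col=3 char='s'
After 12 (j): row=1 col=3 char='o'

Answer: 1,3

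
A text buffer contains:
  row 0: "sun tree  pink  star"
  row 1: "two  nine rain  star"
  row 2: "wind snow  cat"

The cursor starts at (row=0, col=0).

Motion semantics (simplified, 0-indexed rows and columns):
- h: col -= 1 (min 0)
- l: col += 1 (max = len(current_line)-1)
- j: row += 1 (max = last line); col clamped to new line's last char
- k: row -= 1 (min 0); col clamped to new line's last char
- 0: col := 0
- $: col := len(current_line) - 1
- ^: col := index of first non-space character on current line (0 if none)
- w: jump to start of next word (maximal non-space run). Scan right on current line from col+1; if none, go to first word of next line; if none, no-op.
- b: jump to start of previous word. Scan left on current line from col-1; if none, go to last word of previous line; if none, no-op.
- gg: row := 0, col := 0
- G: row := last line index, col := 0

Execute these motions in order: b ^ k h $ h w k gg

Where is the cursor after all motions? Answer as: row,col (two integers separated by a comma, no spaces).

After 1 (b): row=0 col=0 char='s'
After 2 (^): row=0 col=0 char='s'
After 3 (k): row=0 col=0 char='s'
After 4 (h): row=0 col=0 char='s'
After 5 ($): row=0 col=19 char='r'
After 6 (h): row=0 col=18 char='a'
After 7 (w): row=1 col=0 char='t'
After 8 (k): row=0 col=0 char='s'
After 9 (gg): row=0 col=0 char='s'

Answer: 0,0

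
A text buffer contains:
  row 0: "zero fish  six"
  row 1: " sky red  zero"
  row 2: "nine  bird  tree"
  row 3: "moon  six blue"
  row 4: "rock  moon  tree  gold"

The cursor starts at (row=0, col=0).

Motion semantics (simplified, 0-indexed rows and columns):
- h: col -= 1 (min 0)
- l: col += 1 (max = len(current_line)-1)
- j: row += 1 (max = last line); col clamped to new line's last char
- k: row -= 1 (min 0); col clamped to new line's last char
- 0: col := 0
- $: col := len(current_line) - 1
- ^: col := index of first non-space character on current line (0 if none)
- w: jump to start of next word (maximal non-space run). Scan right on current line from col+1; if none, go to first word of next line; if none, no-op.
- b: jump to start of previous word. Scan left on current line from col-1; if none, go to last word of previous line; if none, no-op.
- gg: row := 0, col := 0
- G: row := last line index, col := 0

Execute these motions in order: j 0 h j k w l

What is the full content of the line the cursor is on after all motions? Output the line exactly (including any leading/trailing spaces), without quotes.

Answer:  sky red  zero

Derivation:
After 1 (j): row=1 col=0 char='_'
After 2 (0): row=1 col=0 char='_'
After 3 (h): row=1 col=0 char='_'
After 4 (j): row=2 col=0 char='n'
After 5 (k): row=1 col=0 char='_'
After 6 (w): row=1 col=1 char='s'
After 7 (l): row=1 col=2 char='k'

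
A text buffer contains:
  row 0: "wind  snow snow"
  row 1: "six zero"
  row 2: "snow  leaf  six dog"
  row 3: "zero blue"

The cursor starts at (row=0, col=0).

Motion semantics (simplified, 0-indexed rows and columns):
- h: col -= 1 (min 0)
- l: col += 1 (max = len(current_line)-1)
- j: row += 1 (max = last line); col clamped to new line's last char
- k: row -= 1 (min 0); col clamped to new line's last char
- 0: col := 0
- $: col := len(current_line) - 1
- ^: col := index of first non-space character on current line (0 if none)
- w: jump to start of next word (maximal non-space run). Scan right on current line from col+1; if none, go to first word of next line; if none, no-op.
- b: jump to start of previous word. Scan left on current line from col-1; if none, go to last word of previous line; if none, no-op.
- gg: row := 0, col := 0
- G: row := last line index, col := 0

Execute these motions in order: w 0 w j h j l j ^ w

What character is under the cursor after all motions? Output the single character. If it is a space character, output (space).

Answer: b

Derivation:
After 1 (w): row=0 col=6 char='s'
After 2 (0): row=0 col=0 char='w'
After 3 (w): row=0 col=6 char='s'
After 4 (j): row=1 col=6 char='r'
After 5 (h): row=1 col=5 char='e'
After 6 (j): row=2 col=5 char='_'
After 7 (l): row=2 col=6 char='l'
After 8 (j): row=3 col=6 char='l'
After 9 (^): row=3 col=0 char='z'
After 10 (w): row=3 col=5 char='b'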